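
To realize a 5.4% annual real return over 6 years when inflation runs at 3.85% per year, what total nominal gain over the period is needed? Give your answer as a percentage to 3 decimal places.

71.982%

Required annual nominal rate: (1+5.4%)(1+3.85%) − 1 = 9.4579%.
Cumulative over 6 years: (1 + 0.094579)^6 − 1 ≈ 0.71982.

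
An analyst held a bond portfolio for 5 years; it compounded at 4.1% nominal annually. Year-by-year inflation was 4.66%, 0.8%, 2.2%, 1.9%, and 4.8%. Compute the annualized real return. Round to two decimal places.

Cumulative inflation factor: 1.0466 × 1.008 × 1.022 × 1.019 × 1.048 ≈ 1.15140.
Nominal growth factor: 1.22251. Real growth factor = 1.22251 / 1.15140 ≈ 1.06176.
Annualized: 1.06176^(1/5) − 1 ≈ 0.01206.

1.21%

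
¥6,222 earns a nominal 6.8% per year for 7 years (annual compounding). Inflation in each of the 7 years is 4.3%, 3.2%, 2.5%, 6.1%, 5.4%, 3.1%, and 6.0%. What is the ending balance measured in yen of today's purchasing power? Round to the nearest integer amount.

¥7,313

Nominal value at maturity: ¥6,222 × (1 + 6.8%)^7 ≈ ¥9,861.
Price-level factor over 7 years: 1.043 × 1.032 × 1.025 × 1.061 × 1.054 × 1.031 × 1.060 ≈ 1.3483678737.
The maturity value deflated by that factor is the answer in today's purchasing power.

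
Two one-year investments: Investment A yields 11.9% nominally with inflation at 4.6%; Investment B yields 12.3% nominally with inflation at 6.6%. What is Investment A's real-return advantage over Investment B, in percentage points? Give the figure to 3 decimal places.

Investment A real return: 1.119/1.046 − 1 = 6.9790%.
Investment B real return: 1.123/1.066 − 1 = 5.3471%.
Difference: 6.9790 − 5.3471 = 1.6319 pp.

1.632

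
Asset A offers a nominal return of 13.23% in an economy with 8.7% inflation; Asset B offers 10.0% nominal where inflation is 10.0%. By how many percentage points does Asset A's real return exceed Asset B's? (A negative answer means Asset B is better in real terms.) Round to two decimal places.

Asset A real return: 1.1323/1.087 − 1 = 4.167%.
Asset B real return: 1.100/1.100 − 1 = 0.000%.
Difference: 4.167 − 0.000 = 4.167 pp.

4.17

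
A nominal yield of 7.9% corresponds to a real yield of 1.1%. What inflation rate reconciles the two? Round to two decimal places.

6.73%

From (1+r_nom) = (1+r_real)(1+π), we get 1+π = (1 + 7.9%)/(1 + 1.1%) = 1.079/1.011 ≈ 1.06726.
So π ≈ 6.7260%.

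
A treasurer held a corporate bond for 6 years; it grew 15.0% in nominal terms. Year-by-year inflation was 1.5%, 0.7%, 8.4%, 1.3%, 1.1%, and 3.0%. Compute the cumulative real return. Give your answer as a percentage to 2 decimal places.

-1.60%

Cumulative inflation factor: 1.015 × 1.007 × 1.084 × 1.013 × 1.011 × 1.030 ≈ 1.16875.
Nominal growth factor: 1.15000. Real growth factor = 1.15000 / 1.16875 ≈ 0.98395.
Total real return ≈ -1.6045%.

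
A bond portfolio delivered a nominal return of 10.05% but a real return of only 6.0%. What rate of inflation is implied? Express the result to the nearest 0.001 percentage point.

From (1+r_nom) = (1+r_real)(1+π), we get 1+π = (1 + 10.05%)/(1 + 6.0%) = 1.1005/1.060 ≈ 1.03821.
So π ≈ 3.8208%.

3.821%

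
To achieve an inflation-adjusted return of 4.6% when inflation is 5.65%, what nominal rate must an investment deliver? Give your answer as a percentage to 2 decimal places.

10.51%

By the Fisher equation, 1 + r_nom = (1 + 4.6%)(1 + 5.65%) = 1.046 × 1.0565 = 1.105099.
So r_nom = 10.5099%.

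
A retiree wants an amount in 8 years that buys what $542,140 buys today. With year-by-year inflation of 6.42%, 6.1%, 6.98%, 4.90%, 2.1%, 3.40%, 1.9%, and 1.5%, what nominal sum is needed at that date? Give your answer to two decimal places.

$750,092.25

Cumulative price-level factor: 1.0642 × 1.061 × 1.0698 × 1.0490 × 1.021 × 1.0340 × 1.019 × 1.015 ≈ 1.3835766606.
The nominal amount required is $542,140 scaled up by that factor.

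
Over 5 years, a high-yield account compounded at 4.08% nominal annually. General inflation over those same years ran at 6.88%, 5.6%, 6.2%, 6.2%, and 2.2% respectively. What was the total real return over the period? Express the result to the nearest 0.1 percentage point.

-6.1%

Cumulative inflation factor: 1.0688 × 1.056 × 1.062 × 1.062 × 1.022 ≈ 1.30095.
Nominal growth factor: 1.22134. Real growth factor = 1.22134 / 1.30095 ≈ 0.93881.
Total real return ≈ -6.1193%.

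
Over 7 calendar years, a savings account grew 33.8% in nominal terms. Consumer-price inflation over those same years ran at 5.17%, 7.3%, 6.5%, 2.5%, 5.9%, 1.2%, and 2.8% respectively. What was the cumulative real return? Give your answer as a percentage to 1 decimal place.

Cumulative inflation factor: 1.0517 × 1.073 × 1.065 × 1.025 × 1.059 × 1.012 × 1.028 ≈ 1.35717.
Nominal growth factor: 1.33800. Real growth factor = 1.33800 / 1.35717 ≈ 0.98587.
Total real return ≈ -1.4126%.

-1.4%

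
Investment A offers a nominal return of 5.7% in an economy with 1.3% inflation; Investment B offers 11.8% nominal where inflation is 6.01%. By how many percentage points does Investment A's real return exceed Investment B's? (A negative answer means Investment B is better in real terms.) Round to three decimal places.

-1.118

Investment A real return: 1.057/1.013 − 1 = 4.3435%.
Investment B real return: 1.118/1.0601 − 1 = 5.4617%.
Difference: 4.3435 − 5.4617 = -1.1182 pp.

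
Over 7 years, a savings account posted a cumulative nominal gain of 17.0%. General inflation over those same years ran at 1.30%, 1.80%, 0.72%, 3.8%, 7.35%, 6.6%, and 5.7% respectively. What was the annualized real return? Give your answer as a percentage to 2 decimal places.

Cumulative inflation factor: 1.0130 × 1.0180 × 1.0072 × 1.038 × 1.0735 × 1.066 × 1.057 ≈ 1.30408.
Nominal growth factor: 1.17000. Real growth factor = 1.17000 / 1.30408 ≈ 0.89718.
Annualized: 0.89718^(1/7) − 1 ≈ -0.01538.

-1.54%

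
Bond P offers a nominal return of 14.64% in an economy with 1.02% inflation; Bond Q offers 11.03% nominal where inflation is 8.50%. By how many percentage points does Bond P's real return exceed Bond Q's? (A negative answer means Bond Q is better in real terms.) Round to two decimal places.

11.15

Bond P real return: 1.1464/1.0102 − 1 = 13.482%.
Bond Q real return: 1.1103/1.0850 − 1 = 2.332%.
Difference: 13.482 − 2.332 = 11.150 pp.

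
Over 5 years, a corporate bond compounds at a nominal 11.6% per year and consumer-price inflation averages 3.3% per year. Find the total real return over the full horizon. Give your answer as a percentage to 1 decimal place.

The annual real rate is (1+11.6%)/(1+3.3%) − 1 = 8.0348%.
Compounded over 5 years: (1 + 0.080348)^5 − 1 ≈ 0.47170.

47.2%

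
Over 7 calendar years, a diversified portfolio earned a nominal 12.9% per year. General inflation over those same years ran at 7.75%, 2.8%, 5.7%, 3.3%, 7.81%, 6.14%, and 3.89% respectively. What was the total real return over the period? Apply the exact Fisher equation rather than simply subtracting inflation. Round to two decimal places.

Cumulative inflation factor: 1.0775 × 1.028 × 1.057 × 1.033 × 1.0781 × 1.0614 × 1.0389 ≈ 1.43780.
Nominal growth factor: 2.33807. Real growth factor = 2.33807 / 1.43780 ≈ 1.62615.
Total real return ≈ 62.6148%.

62.61%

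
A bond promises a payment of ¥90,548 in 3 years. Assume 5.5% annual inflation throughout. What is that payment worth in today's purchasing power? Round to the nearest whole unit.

Price-level factor over 3 years: (1 + 5.5%)^3 = 1.174241375.
Purchasing power today: ¥90,548 divided by that factor.

¥77,112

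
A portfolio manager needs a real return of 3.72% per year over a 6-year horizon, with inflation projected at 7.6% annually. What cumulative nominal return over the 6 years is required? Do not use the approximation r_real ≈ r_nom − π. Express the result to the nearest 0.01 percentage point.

93.22%

Required annual nominal rate: (1+3.72%)(1+7.6%) − 1 = 11.60272%.
Cumulative over 6 years: (1 + 0.1160272)^6 − 1 ≈ 0.93218.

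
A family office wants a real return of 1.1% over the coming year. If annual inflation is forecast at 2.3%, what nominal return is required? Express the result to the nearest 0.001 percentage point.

3.425%

By the Fisher equation, 1 + r_nom = (1 + 1.1%)(1 + 2.3%) = 1.011 × 1.023 = 1.034253.
So r_nom = 3.4253%.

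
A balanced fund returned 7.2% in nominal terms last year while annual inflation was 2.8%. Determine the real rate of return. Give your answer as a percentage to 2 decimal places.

4.28%

Real return via the Fisher equation: (1 + 7.2%)/(1 + 2.8%) − 1 = 1.072/1.028 − 1 ≈ 0.04280.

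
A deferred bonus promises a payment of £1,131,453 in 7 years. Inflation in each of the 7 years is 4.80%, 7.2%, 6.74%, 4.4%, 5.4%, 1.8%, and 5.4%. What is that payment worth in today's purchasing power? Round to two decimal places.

£799,141.63

Price-level factor over 7 years: 1.0480 × 1.072 × 1.0674 × 1.044 × 1.054 × 1.018 × 1.054 ≈ 1.4158353939.
Purchasing power today: £1,131,453 divided by that factor.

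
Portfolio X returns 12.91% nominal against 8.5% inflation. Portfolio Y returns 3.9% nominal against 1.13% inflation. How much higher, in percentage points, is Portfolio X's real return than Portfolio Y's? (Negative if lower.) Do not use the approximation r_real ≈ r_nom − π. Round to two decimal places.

Portfolio X real return: 1.1291/1.085 − 1 = 4.065%.
Portfolio Y real return: 1.039/1.0113 − 1 = 2.739%.
Difference: 4.065 − 2.739 = 1.326 pp.

1.33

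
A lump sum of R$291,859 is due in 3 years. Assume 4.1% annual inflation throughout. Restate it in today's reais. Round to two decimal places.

Price-level factor over 3 years: (1 + 4.1%)^3 = 1.128111921.
Purchasing power today: R$291,859 divided by that factor.

R$258,714.58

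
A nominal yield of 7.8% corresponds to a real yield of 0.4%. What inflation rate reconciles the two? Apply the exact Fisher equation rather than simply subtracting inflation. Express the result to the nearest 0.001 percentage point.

7.371%

From (1+r_nom) = (1+r_real)(1+π), we get 1+π = (1 + 7.8%)/(1 + 0.4%) = 1.078/1.004 ≈ 1.07371.
So π ≈ 7.3705%.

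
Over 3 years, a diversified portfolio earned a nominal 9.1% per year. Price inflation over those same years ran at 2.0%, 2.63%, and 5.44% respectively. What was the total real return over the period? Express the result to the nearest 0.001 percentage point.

Cumulative inflation factor: 1.020 × 1.0263 × 1.0544 ≈ 1.10377.
Nominal growth factor: 1.29860. Real growth factor = 1.29860 / 1.10377 ≈ 1.17651.
Total real return ≈ 17.6507%.

17.651%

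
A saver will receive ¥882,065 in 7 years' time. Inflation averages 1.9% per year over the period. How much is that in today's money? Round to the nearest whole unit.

¥773,181

Price-level factor over 7 years: (1 + 1.9%)^7 ≈ 1.1408256786.
Purchasing power today: ¥882,065 divided by that factor.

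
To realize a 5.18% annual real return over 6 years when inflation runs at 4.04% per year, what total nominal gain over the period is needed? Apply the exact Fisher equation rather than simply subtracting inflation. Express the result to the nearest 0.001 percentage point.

Required annual nominal rate: (1+5.18%)(1+4.04%) − 1 = 9.429272%.
Cumulative over 6 years: (1 + 0.09429272)^6 − 1 ≈ 0.71712.

71.712%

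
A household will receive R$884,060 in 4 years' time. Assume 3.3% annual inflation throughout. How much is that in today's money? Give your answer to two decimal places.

R$776,390.93

Price-level factor over 4 years: (1 + 3.3%)^4 ≈ 1.1386789339.
Purchasing power today: R$884,060 divided by that factor.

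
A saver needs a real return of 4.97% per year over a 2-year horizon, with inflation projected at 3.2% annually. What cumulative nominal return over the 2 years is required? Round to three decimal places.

Required annual nominal rate: (1+4.97%)(1+3.2%) − 1 = 8.32904%.
Cumulative over 2 years: (1 + 0.0832904)^2 − 1 ≈ 0.17352.

17.352%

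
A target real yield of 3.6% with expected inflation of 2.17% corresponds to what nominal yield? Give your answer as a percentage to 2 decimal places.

By the Fisher equation, 1 + r_nom = (1 + 3.6%)(1 + 2.17%) = 1.036 × 1.0217 = 1.0584812.
So r_nom = 5.84812%.

5.85%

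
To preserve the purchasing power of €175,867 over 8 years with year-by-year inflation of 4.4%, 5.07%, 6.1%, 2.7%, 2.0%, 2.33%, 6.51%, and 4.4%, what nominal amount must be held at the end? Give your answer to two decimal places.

Cumulative price-level factor: 1.044 × 1.0507 × 1.061 × 1.027 × 1.020 × 1.0233 × 1.0651 × 1.044 ≈ 1.3872639084.
The nominal amount required is €175,867 scaled up by that factor.

€243,973.94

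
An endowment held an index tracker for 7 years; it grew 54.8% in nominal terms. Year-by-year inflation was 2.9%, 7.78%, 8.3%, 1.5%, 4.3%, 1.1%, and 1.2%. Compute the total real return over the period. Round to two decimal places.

18.99%

Cumulative inflation factor: 1.029 × 1.0778 × 1.083 × 1.015 × 1.043 × 1.011 × 1.012 ≈ 1.30096.
Nominal growth factor: 1.54800. Real growth factor = 1.54800 / 1.30096 ≈ 1.18989.
Total real return ≈ 18.9890%.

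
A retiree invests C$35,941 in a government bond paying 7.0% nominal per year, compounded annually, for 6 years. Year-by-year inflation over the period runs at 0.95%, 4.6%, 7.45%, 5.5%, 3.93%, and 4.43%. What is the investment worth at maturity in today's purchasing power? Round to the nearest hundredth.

C$41,517.36

Nominal value at maturity: C$35,941 × (1 + 7.0%)^6 ≈ C$53,937.75.
Price-level factor over 6 years: 1.0095 × 1.046 × 1.0745 × 1.055 × 1.0393 × 1.0443 ≈ 1.2991613521.
The maturity value deflated by that factor is the answer in today's purchasing power.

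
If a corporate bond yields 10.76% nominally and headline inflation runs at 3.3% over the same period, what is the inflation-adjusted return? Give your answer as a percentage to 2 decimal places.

Real return via the Fisher equation: (1 + 10.76%)/(1 + 3.3%) − 1 = 1.1076/1.033 − 1 ≈ 0.07222.

7.22%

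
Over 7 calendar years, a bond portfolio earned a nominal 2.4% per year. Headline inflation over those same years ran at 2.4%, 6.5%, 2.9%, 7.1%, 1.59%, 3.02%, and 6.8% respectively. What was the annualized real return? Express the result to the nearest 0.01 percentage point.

-1.83%

Cumulative inflation factor: 1.024 × 1.065 × 1.029 × 1.071 × 1.0159 × 1.0302 × 1.068 ≈ 1.34338.
Nominal growth factor: 1.18059. Real growth factor = 1.18059 / 1.34338 ≈ 0.87882.
Annualized: 0.87882^(1/7) − 1 ≈ -0.01828.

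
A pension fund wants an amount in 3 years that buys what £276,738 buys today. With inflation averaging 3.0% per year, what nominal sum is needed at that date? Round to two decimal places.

Cumulative price-level factor: (1+3.0%)^3 = 1.092727.
Multiplying £276,738 by the price-level factor gives the future nominal sum.

£302,399.08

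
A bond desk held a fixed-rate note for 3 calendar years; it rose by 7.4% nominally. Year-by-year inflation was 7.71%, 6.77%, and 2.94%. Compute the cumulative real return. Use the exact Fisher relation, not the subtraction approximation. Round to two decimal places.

-9.28%

Cumulative inflation factor: 1.0771 × 1.0677 × 1.0294 ≈ 1.18383.
Nominal growth factor: 1.07400. Real growth factor = 1.07400 / 1.18383 ≈ 0.90722.
Total real return ≈ -9.2775%.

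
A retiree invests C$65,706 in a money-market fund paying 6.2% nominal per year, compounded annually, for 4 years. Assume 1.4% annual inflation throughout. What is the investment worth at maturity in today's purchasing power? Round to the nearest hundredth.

C$79,058.99

Nominal value at maturity: C$65,706 × (1 + 6.2%)^4 ≈ C$83,580.14.
Price-level factor over 4 years: (1 + 1.4%)^4 ≈ 1.0571870144.
The maturity value deflated by that factor is the answer in today's purchasing power.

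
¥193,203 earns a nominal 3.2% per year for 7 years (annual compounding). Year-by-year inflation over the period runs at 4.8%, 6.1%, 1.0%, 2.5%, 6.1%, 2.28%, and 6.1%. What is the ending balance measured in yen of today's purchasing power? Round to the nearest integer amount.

Nominal value at maturity: ¥193,203 × (1 + 3.2%)^7 ≈ ¥240,864.
Price-level factor over 7 years: 1.048 × 1.061 × 1.010 × 1.025 × 1.061 × 1.0228 × 1.061 ≈ 1.3253890947.
The maturity value deflated by that factor is the answer in today's purchasing power.

¥181,731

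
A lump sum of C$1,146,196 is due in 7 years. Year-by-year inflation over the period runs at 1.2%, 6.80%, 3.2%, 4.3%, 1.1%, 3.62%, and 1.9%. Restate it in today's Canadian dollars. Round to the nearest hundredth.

Price-level factor over 7 years: 1.012 × 1.0680 × 1.032 × 1.043 × 1.011 × 1.0362 × 1.019 ≈ 1.2418944850.
Purchasing power today: C$1,146,196 divided by that factor.

C$922,941.53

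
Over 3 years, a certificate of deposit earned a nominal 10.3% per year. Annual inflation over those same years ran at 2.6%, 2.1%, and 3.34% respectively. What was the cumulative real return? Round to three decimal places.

Cumulative inflation factor: 1.026 × 1.021 × 1.0334 ≈ 1.08253.
Nominal growth factor: 1.34192. Real growth factor = 1.34192 / 1.08253 ≈ 1.23961.
Total real return ≈ 23.9610%.

23.961%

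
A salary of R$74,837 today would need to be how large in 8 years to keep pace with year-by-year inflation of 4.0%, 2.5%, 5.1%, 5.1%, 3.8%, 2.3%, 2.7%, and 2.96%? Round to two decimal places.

Cumulative price-level factor: 1.040 × 1.025 × 1.051 × 1.051 × 1.038 × 1.023 × 1.027 × 1.0296 ≈ 1.3221313447.
The nominal amount required is R$74,837 scaled up by that factor.

R$98,944.34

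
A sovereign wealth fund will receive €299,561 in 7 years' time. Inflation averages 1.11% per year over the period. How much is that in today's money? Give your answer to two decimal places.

Price-level factor over 7 years: (1 + 1.11%)^7 ≈ 1.0803358120.
Purchasing power today: €299,561 divided by that factor.

€277,285.08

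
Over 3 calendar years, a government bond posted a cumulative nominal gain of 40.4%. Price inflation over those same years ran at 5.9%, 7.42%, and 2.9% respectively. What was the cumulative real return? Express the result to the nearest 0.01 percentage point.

Cumulative inflation factor: 1.059 × 1.0742 × 1.029 ≈ 1.17057.
Nominal growth factor: 1.40400. Real growth factor = 1.40400 / 1.17057 ≈ 1.19942.
Total real return ≈ 19.9418%.

19.94%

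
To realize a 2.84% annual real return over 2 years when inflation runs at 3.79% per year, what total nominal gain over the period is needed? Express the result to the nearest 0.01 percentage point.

Required annual nominal rate: (1+2.84%)(1+3.79%) − 1 = 6.737636%.
Cumulative over 2 years: (1 + 0.06737636)^2 − 1 ≈ 0.13929.

13.93%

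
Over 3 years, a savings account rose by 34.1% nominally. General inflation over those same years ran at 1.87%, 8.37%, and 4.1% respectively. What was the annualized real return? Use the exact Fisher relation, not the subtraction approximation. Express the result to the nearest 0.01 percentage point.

Cumulative inflation factor: 1.0187 × 1.0837 × 1.041 ≈ 1.14923.
Nominal growth factor: 1.34100. Real growth factor = 1.34100 / 1.14923 ≈ 1.16687.
Annualized: 1.16687^(1/3) − 1 ≈ 0.05279.

5.28%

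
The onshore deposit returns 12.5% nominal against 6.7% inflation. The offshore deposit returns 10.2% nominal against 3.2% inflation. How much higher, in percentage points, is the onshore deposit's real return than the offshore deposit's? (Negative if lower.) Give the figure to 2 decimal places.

-1.35

The onshore deposit real return: 1.125/1.067 − 1 = 5.436%.
The offshore deposit real return: 1.102/1.032 − 1 = 6.783%.
Difference: 5.436 − 6.783 = -1.347 pp.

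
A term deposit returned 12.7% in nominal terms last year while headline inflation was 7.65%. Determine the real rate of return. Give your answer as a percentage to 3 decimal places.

4.691%

Real return via the Fisher equation: (1 + 12.7%)/(1 + 7.65%) − 1 = 1.127/1.0765 − 1 ≈ 0.04691.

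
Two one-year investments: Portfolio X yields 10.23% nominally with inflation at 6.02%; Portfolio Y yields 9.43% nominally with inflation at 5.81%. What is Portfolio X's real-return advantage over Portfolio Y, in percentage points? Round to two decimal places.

Portfolio X real return: 1.1023/1.0602 − 1 = 3.971%.
Portfolio Y real return: 1.0943/1.0581 − 1 = 3.421%.
Difference: 3.971 − 3.421 = 0.550 pp.

0.55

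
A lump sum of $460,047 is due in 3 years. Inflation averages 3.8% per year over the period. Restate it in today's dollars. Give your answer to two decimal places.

$411,348.71

Price-level factor over 3 years: (1 + 3.8%)^3 = 1.118386872.
Purchasing power today: $460,047 divided by that factor.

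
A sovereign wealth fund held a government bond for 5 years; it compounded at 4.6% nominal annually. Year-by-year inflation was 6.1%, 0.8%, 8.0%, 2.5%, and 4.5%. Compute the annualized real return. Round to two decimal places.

0.24%

Cumulative inflation factor: 1.061 × 1.008 × 1.080 × 1.025 × 1.045 ≈ 1.23720.
Nominal growth factor: 1.25216. Real growth factor = 1.25216 / 1.23720 ≈ 1.01209.
Annualized: 1.01209^(1/5) − 1 ≈ 0.00241.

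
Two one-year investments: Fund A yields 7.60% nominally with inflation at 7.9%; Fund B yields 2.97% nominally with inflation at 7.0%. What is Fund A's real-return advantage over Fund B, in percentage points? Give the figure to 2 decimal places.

3.49

Fund A real return: 1.0760/1.079 − 1 = -0.278%.
Fund B real return: 1.0297/1.070 − 1 = -3.766%.
Difference: -0.278 − (-3.766) = 3.488 pp.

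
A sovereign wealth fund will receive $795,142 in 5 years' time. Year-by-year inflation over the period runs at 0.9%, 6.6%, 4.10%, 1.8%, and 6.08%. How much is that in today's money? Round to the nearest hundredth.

Price-level factor over 5 years: 1.009 × 1.066 × 1.0410 × 1.018 × 1.0608 ≈ 1.2091505827.
Purchasing power today: $795,142 divided by that factor.

$657,603.79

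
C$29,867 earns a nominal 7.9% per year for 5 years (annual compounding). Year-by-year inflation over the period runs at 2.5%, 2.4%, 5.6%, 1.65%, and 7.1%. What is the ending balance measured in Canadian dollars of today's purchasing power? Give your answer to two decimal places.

C$36,200.47

Nominal value at maturity: C$29,867 × (1 + 7.9%)^5 ≈ C$43,681.63.
Price-level factor over 5 years: 1.025 × 1.024 × 1.056 × 1.0165 × 1.071 ≈ 1.2066591044.
Dividing the nominal maturity value by the price-level factor gives the value in today's money.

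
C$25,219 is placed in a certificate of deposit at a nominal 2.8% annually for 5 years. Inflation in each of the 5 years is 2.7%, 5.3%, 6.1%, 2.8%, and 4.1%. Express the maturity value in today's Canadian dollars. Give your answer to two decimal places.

C$23,579.54

Nominal value at maturity: C$25,219 × (1 + 2.8%)^5 ≈ C$28,952.99.
Price-level factor over 5 years: 1.027 × 1.053 × 1.061 × 1.028 × 1.041 ≈ 1.2278859863.
Dividing the nominal maturity value by the price-level factor gives the value in today's money.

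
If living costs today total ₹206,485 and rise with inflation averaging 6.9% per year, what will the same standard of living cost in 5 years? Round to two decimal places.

₹288,255.12

Cumulative price-level factor: (1+6.9%)^5 ≈ 1.3960099896.
Multiplying ₹206,485 by the price-level factor gives the future nominal sum.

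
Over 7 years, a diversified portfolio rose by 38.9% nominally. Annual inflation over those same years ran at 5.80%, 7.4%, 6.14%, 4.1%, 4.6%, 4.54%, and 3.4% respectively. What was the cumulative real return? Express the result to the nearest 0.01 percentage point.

-2.15%

Cumulative inflation factor: 1.0580 × 1.074 × 1.0614 × 1.041 × 1.046 × 1.0454 × 1.034 ≈ 1.41956.
Nominal growth factor: 1.38900. Real growth factor = 1.38900 / 1.41956 ≈ 0.97847.
Total real return ≈ -2.1529%.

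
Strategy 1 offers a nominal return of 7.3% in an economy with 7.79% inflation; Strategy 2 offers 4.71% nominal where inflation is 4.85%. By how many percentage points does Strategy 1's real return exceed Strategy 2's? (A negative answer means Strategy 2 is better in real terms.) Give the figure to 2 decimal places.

Strategy 1 real return: 1.073/1.0779 − 1 = -0.455%.
Strategy 2 real return: 1.0471/1.0485 − 1 = -0.134%.
Difference: -0.455 − (-0.134) = -0.321 pp.

-0.32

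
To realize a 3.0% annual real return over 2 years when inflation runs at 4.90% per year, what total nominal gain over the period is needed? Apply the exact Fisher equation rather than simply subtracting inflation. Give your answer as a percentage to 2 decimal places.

Required annual nominal rate: (1+3.0%)(1+4.90%) − 1 = 8.047%.
Cumulative over 2 years: (1 + 0.08047)^2 − 1 ≈ 0.16742.

16.74%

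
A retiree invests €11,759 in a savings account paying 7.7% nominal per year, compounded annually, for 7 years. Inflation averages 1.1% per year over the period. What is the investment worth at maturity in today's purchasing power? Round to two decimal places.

Nominal value at maturity: €11,759 × (1 + 7.7%)^7 ≈ €19,764.25.
Price-level factor over 7 years: (1 + 1.1%)^7 ≈ 1.0795881008.
Dividing the nominal maturity value by the price-level factor gives the value in today's money.

€18,307.21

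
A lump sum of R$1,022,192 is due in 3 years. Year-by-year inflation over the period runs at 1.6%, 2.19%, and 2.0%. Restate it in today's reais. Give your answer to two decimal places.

Price-level factor over 3 years: 1.016 × 1.0219 × 1.020 = 1.059015408.
Purchasing power today: R$1,022,192 divided by that factor.

R$965,228.64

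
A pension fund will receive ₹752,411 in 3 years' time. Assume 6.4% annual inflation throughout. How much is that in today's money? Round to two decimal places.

Price-level factor over 3 years: (1 + 6.4%)^3 = 1.204550144.
Purchasing power today: ₹752,411 divided by that factor.

₹624,640.66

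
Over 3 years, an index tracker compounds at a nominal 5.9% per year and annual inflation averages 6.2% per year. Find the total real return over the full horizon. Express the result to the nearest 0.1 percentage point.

The annual real rate is (1+5.9%)/(1+6.2%) − 1 = -0.2825%.
Compounded over 3 years: (1 + -0.002825)^3 − 1 ≈ -0.00845.

-0.8%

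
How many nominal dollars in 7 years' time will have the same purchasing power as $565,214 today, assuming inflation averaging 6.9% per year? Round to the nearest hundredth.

$901,689.16

Cumulative price-level factor: (1+6.9%)^7 ≈ 1.5953057718.
Multiplying $565,214 by the price-level factor gives the future nominal sum.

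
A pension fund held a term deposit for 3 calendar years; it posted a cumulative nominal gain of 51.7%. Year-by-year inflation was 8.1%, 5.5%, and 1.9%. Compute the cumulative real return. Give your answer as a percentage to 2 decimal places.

Cumulative inflation factor: 1.081 × 1.055 × 1.019 ≈ 1.16212.
Nominal growth factor: 1.51700. Real growth factor = 1.51700 / 1.16212 ≈ 1.30537.
Total real return ≈ 30.5369%.

30.54%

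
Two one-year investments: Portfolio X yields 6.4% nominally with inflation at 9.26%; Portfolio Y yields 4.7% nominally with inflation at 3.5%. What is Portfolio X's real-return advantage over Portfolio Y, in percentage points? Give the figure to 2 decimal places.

Portfolio X real return: 1.064/1.0926 − 1 = -2.618%.
Portfolio Y real return: 1.047/1.035 − 1 = 1.159%.
Difference: -2.618 − 1.159 = -3.777 pp.

-3.78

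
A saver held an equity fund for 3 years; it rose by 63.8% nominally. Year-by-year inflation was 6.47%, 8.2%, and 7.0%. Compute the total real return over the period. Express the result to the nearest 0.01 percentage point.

32.88%

Cumulative inflation factor: 1.0647 × 1.082 × 1.070 ≈ 1.23265.
Nominal growth factor: 1.63800. Real growth factor = 1.63800 / 1.23265 ≈ 1.32885.
Total real return ≈ 32.8849%.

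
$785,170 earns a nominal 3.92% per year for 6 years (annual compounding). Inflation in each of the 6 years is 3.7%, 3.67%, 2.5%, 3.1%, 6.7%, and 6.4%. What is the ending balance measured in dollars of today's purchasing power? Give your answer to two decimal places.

Nominal value at maturity: $785,170 × (1 + 3.92%)^6 ≈ $988,914.00.
Price-level factor over 6 years: 1.037 × 1.0367 × 1.025 × 1.031 × 1.067 × 1.064 ≈ 1.2897942396.
The maturity value deflated by that factor is the answer in today's purchasing power.

$766,722.30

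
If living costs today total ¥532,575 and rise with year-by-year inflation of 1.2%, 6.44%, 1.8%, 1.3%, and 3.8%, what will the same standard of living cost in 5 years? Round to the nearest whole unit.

¥614,074

Cumulative price-level factor: 1.012 × 1.0644 × 1.018 × 1.013 × 1.038 ≈ 1.1530282694.
The nominal amount required is ¥532,575 scaled up by that factor.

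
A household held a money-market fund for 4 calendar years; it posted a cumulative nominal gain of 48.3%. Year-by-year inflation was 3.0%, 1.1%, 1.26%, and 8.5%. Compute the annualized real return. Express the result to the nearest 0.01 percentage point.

Cumulative inflation factor: 1.030 × 1.011 × 1.0126 × 1.085 ≈ 1.14408.
Nominal growth factor: 1.48300. Real growth factor = 1.48300 / 1.14408 ≈ 1.29624.
Annualized: 1.29624^(1/4) − 1 ≈ 0.06702.

6.70%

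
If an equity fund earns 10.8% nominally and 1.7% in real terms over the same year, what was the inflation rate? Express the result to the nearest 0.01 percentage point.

8.95%

From (1+r_nom) = (1+r_real)(1+π), we get 1+π = (1 + 10.8%)/(1 + 1.7%) = 1.108/1.017 ≈ 1.08948.
So π ≈ 8.9479%.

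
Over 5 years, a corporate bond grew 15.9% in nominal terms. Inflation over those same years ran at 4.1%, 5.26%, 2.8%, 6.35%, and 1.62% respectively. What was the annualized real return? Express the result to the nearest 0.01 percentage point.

Cumulative inflation factor: 1.041 × 1.0526 × 1.028 × 1.0635 × 1.0162 ≈ 1.21737.
Nominal growth factor: 1.15900. Real growth factor = 1.15900 / 1.21737 ≈ 0.95205.
Annualized: 0.95205^(1/5) − 1 ≈ -0.00978.

-0.98%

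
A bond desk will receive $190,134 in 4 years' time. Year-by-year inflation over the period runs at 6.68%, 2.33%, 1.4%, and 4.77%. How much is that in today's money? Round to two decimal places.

Price-level factor over 4 years: 1.0668 × 1.0233 × 1.014 × 1.0477 ≈ 1.1597406505.
Purchasing power today: $190,134 divided by that factor.

$163,945.28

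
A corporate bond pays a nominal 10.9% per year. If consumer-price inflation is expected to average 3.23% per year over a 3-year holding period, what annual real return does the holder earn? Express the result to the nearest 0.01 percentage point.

7.43%

With constant rates the annual real return is the same each year: (1+10.9%)/(1+3.23%) − 1 = 0.07430.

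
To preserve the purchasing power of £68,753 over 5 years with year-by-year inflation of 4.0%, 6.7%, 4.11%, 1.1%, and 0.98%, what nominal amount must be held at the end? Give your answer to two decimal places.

£81,090.20

Cumulative price-level factor: 1.040 × 1.067 × 1.0411 × 1.011 × 1.0098 ≈ 1.1794423753.
The nominal amount required is £68,753 scaled up by that factor.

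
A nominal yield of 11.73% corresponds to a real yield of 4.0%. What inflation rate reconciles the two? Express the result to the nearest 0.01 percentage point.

From (1+r_nom) = (1+r_real)(1+π), we get 1+π = (1 + 11.73%)/(1 + 4.0%) = 1.1173/1.040 ≈ 1.07433.
So π ≈ 7.4327%.

7.43%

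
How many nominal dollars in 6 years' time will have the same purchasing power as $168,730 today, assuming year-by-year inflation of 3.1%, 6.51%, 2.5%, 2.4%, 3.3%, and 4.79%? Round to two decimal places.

Cumulative price-level factor: 1.031 × 1.0651 × 1.025 × 1.024 × 1.033 × 1.0479 ≈ 1.2476507554.
The nominal amount required is $168,730 scaled up by that factor.

$210,516.11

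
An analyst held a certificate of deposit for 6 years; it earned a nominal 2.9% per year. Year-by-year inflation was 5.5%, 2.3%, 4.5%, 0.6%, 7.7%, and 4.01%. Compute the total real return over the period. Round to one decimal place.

Cumulative inflation factor: 1.055 × 1.023 × 1.045 × 1.006 × 1.077 × 1.0401 ≈ 1.27096.
Nominal growth factor: 1.18711. Real growth factor = 1.18711 / 1.27096 ≈ 0.93403.
Total real return ≈ -6.5974%.

-6.6%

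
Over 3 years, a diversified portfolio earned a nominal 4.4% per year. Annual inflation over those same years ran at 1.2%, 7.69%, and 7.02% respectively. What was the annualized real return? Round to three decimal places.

-0.819%

Cumulative inflation factor: 1.012 × 1.0769 × 1.0702 ≈ 1.16633.
Nominal growth factor: 1.13789. Real growth factor = 1.13789 / 1.16633 ≈ 0.97562.
Annualized: 0.97562^(1/3) − 1 ≈ -0.00819.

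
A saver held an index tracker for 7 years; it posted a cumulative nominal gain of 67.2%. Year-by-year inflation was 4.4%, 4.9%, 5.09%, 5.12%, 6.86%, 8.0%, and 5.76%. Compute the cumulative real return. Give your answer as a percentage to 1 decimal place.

13.2%

Cumulative inflation factor: 1.044 × 1.049 × 1.0509 × 1.0512 × 1.0686 × 1.080 × 1.0576 ≈ 1.47667.
Nominal growth factor: 1.67200. Real growth factor = 1.67200 / 1.47667 ≈ 1.13228.
Total real return ≈ 13.2278%.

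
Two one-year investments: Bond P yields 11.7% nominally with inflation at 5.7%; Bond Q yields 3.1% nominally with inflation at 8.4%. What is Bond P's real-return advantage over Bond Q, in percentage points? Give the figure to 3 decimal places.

10.566

Bond P real return: 1.117/1.057 − 1 = 5.6764%.
Bond Q real return: 1.031/1.084 − 1 = -4.8893%.
Difference: 5.6764 − (-4.8893) = 10.5657 pp.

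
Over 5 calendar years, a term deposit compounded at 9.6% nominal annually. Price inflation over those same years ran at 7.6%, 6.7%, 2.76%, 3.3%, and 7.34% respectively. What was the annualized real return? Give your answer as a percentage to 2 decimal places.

Cumulative inflation factor: 1.076 × 1.067 × 1.0276 × 1.033 × 1.0734 ≈ 1.30817.
Nominal growth factor: 1.58144. Real growth factor = 1.58144 / 1.30817 ≈ 1.20890.
Annualized: 1.20890^(1/5) − 1 ≈ 0.03867.

3.87%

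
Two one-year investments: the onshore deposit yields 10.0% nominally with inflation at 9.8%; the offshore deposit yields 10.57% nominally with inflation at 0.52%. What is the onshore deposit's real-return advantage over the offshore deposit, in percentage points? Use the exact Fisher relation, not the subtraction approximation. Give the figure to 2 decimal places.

-9.82

The onshore deposit real return: 1.100/1.098 − 1 = 0.182%.
The offshore deposit real return: 1.1057/1.0052 − 1 = 9.998%.
Difference: 0.182 − 9.998 = -9.816 pp.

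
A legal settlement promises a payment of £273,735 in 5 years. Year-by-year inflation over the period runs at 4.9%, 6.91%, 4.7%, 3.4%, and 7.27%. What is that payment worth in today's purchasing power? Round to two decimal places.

Price-level factor over 5 years: 1.049 × 1.0691 × 1.047 × 1.034 × 1.0727 ≈ 1.3023847995.
Purchasing power today: £273,735 divided by that factor.

£210,179.82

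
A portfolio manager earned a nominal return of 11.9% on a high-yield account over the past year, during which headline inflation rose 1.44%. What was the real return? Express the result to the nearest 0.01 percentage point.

10.31%

Real return via the Fisher equation: (1 + 11.9%)/(1 + 1.44%) − 1 = 1.119/1.0144 − 1 ≈ 0.10312.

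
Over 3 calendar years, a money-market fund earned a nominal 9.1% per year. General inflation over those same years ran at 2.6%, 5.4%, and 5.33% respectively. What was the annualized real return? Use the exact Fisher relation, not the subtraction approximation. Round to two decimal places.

4.47%

Cumulative inflation factor: 1.026 × 1.054 × 1.0533 ≈ 1.13904.
Nominal growth factor: 1.29860. Real growth factor = 1.29860 / 1.13904 ≈ 1.14008.
Annualized: 1.14008^(1/3) − 1 ≈ 0.04467.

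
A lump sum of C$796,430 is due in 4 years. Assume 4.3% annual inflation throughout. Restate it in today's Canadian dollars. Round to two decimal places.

C$672,992.74

Price-level factor over 4 years: (1 + 4.3%)^4 ≈ 1.1834154468.
Purchasing power today: C$796,430 divided by that factor.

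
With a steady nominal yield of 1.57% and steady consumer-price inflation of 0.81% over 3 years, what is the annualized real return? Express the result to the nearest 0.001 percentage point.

0.754%

With constant rates the annual real return is the same each year: (1+1.57%)/(1+0.81%) − 1 = 0.00754.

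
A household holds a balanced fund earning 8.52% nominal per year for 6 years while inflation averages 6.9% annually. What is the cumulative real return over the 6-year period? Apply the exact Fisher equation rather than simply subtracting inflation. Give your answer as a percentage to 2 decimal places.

The annual real rate is (1+8.52%)/(1+6.9%) − 1 = 1.5154%.
Compounded over 6 years: (1 + 0.015154)^6 − 1 ≈ 0.09444.

9.44%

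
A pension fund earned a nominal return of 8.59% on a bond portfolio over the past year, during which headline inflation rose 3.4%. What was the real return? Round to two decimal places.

Real return via the Fisher equation: (1 + 8.59%)/(1 + 3.4%) − 1 = 1.0859/1.034 − 1 ≈ 0.05019.

5.02%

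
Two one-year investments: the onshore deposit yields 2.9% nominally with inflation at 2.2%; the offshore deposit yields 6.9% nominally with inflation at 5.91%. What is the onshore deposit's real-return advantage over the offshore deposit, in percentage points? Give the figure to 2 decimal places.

The onshore deposit real return: 1.029/1.022 − 1 = 0.685%.
The offshore deposit real return: 1.069/1.0591 − 1 = 0.935%.
Difference: 0.685 − 0.935 = -0.250 pp.

-0.25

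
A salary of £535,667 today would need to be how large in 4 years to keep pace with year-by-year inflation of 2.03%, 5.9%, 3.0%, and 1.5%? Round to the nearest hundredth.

£605,092.83

Cumulative price-level factor: 1.0203 × 1.059 × 1.030 × 1.015 ≈ 1.1296063205.
Multiplying £535,667 by the price-level factor gives the future nominal sum.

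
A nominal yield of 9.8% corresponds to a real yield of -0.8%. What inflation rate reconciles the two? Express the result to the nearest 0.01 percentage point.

From (1+r_nom) = (1+r_real)(1+π), we get 1+π = (1 + 9.8%)/(1 − 0.8%) = 1.098/0.992 ≈ 1.10685.
So π ≈ 10.6855%.

10.69%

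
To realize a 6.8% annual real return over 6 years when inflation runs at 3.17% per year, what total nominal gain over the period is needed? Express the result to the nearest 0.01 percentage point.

78.96%

Required annual nominal rate: (1+6.8%)(1+3.17%) − 1 = 10.18556%.
Cumulative over 6 years: (1 + 0.1018556)^6 − 1 ≈ 0.78957.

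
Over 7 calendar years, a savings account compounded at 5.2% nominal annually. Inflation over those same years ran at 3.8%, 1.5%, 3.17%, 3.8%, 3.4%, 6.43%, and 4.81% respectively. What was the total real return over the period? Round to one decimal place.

Cumulative inflation factor: 1.038 × 1.015 × 1.0317 × 1.038 × 1.034 × 1.0643 × 1.0481 ≈ 1.30137.
Nominal growth factor: 1.42597. Real growth factor = 1.42597 / 1.30137 ≈ 1.09574.
Total real return ≈ 9.5743%.

9.6%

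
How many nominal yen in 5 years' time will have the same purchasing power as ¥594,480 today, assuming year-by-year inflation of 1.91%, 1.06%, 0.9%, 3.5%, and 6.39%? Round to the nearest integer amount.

Cumulative price-level factor: 1.0191 × 1.0106 × 1.009 × 1.035 × 1.0639 ≈ 1.1442697589.
Multiplying ¥594,480 by the price-level factor gives the future nominal sum.

¥680,245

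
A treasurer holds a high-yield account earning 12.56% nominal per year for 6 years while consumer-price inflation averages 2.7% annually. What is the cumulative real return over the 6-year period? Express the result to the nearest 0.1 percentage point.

The annual real rate is (1+12.56%)/(1+2.7%) − 1 = 9.6008%.
Compounded over 6 years: (1 + 0.096008)^6 − 1 ≈ 0.73333.

73.3%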